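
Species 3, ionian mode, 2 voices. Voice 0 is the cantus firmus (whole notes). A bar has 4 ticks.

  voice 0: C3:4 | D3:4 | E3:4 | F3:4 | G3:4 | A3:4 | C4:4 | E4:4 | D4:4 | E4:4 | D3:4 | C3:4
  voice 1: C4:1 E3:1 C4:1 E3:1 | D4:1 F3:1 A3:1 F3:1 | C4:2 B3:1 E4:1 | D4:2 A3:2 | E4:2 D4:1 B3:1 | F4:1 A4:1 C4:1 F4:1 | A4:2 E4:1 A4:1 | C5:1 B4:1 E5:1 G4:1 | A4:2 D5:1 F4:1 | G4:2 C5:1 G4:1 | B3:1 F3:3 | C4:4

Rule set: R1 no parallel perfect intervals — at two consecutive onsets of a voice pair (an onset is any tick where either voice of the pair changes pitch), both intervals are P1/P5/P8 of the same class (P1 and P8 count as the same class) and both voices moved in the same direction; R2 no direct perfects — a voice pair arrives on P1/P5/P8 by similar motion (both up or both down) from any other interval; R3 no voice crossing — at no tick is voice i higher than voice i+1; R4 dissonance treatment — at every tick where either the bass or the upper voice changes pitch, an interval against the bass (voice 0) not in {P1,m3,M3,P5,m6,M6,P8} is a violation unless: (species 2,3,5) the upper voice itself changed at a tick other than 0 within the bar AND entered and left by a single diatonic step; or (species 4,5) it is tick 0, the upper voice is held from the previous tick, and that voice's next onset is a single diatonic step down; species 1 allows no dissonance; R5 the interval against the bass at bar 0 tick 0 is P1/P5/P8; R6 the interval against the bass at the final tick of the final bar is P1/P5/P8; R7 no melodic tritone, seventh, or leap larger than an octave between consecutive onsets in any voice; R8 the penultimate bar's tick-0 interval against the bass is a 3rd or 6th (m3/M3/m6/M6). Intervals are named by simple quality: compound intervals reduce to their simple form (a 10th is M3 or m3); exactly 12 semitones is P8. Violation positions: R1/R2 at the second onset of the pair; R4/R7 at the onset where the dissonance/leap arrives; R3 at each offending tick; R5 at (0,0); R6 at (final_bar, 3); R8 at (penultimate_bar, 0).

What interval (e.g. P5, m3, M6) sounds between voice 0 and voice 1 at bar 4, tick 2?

voice 0=G3 voice 1=D4 -> P5

P5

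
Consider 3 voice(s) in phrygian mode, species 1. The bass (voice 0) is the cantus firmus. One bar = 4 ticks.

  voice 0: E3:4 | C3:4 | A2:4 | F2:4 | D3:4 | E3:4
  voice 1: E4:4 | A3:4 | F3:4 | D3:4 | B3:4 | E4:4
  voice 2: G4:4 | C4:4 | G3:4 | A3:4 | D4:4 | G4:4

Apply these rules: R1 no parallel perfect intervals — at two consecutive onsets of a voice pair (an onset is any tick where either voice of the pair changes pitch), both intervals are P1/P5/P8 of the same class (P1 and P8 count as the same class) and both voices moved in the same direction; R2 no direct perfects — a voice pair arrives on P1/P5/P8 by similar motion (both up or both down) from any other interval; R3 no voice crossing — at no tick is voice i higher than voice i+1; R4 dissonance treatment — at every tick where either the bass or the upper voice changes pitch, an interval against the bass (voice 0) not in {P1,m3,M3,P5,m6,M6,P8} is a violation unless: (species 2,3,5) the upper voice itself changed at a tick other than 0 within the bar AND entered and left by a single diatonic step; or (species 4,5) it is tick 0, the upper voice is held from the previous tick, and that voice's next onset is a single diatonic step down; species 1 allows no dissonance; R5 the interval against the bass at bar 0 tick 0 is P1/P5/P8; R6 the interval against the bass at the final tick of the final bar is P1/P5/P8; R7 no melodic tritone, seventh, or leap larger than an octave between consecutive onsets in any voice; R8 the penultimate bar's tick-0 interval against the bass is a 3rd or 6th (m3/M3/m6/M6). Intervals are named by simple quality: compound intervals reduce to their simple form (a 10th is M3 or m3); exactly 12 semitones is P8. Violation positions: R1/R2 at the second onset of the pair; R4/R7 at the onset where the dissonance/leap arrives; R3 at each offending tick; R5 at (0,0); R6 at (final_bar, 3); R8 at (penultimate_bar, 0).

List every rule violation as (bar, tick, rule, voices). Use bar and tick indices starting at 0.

bar 0: v0=E3 v1=E4 v2=G4 downbeat m3
bar 1: v0=C3 v1=A3 v2=C4 downbeat P8
bar 2: v0=A2 v1=F3 v2=G3 downbeat m7
bar 3: v0=F2 v1=D3 v2=A3 downbeat M3
bar 4: v0=D3 v1=B3 v2=D4 downbeat P8
bar 5: v0=E3 v1=E4 v2=G4 downbeat m3
  -> R5 @ bar 0 tick 0 v(0, 2): opens on m3
  -> R2 @ bar 1 tick 0 v(0, 2): E3/G4 m3 -> C3/C4 P8 similar
  -> R4 @ bar 2 tick 0 v(0, 2): A2/G3 m7 untreated
  -> R2 @ bar 4 tick 0 v(0, 2): F2/A3 M3 -> D3/D4 P8 similar
  -> R8 @ bar 4 tick 0 v(0, 2): penult P8 not 3rd/6th
  -> R2 @ bar 5 tick 0 v(0, 1): D3/B3 M6 -> E3/E4 P8 similar
  -> R6 @ bar 5 tick 3 v(0, 2): closes on m3

(0, 0, R5, (0, 2))
(1, 0, R2, (0, 2))
(2, 0, R4, (0, 2))
(4, 0, R2, (0, 2))
(4, 0, R8, (0, 2))
(5, 0, R2, (0, 1))
(5, 3, R6, (0, 2))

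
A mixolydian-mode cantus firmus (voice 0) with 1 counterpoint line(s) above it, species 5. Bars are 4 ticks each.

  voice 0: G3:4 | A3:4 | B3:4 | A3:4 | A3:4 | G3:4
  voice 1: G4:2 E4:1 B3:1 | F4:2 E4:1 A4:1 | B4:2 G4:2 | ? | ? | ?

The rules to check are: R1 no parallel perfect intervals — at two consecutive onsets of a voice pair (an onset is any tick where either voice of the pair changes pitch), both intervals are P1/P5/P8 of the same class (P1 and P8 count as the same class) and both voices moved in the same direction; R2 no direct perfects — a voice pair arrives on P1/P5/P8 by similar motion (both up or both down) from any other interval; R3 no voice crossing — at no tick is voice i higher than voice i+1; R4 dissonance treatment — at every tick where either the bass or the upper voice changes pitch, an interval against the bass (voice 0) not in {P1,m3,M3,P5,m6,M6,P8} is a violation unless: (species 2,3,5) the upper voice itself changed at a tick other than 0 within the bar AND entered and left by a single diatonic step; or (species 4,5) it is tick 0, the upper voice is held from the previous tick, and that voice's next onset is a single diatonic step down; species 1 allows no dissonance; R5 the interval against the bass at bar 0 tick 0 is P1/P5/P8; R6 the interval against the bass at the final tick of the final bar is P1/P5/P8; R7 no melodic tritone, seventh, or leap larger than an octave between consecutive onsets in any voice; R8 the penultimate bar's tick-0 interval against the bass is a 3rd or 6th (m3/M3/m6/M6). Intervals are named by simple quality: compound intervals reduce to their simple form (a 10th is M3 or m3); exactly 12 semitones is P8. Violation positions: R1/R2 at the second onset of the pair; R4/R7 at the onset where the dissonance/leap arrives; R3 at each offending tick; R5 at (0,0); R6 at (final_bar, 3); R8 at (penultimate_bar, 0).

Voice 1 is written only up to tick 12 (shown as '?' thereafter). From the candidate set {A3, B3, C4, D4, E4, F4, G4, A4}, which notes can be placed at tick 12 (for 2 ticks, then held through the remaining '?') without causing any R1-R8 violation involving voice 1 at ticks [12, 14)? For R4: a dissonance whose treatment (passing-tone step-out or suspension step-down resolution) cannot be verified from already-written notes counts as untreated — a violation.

{A4, C4, F4}

A3: violates R2,R7
B3: violates R4
C4: legal
D4: violates R4
E4: violates R2
F4: legal
G4: violates R4
A4: legal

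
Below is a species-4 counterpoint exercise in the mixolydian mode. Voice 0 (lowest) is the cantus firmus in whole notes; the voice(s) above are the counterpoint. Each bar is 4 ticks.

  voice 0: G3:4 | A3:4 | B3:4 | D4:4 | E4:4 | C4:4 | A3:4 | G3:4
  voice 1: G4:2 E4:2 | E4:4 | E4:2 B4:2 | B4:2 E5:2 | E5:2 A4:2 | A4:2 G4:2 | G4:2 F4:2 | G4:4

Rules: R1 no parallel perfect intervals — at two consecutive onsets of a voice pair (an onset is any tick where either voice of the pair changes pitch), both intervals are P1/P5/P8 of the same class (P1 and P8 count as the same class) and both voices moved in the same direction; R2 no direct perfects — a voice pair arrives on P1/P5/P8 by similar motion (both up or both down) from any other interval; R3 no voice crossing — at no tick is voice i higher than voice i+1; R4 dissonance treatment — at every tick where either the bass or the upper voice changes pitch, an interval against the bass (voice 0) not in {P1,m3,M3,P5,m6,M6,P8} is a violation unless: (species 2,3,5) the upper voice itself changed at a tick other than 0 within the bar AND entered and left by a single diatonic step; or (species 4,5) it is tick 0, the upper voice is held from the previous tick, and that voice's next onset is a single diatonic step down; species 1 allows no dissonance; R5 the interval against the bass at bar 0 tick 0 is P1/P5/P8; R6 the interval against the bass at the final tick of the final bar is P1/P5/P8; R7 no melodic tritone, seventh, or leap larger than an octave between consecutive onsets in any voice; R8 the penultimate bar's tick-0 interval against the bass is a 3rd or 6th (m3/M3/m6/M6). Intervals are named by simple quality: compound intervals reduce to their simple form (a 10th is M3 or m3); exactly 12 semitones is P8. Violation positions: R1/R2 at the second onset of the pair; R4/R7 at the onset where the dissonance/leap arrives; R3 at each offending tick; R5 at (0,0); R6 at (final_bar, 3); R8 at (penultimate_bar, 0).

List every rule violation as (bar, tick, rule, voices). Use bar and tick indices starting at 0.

bar 0: v0=G3 v1=G4 downbeat P8
bar 1: v0=A3 v1=E4 downbeat P5
bar 2: v0=B3 v1=E4 downbeat P4
bar 3: v0=D4 v1=B4 downbeat M6
bar 4: v0=E4 v1=E5 downbeat P8
bar 5: v0=C4 v1=A4 downbeat M6
bar 6: v0=A3 v1=G4 downbeat m7
bar 7: v0=G3 v1=G4 downbeat P8
  -> R4 @ bar 2 tick 0 v(0, 1): B3/E4 P4 untreated
  -> R4 @ bar 3 tick 2 v(0, 1): D4/E5 M2 untreated
  -> R4 @ bar 4 tick 2 v(0, 1): E4/A4 P4 untreated
  -> R8 @ bar 6 tick 0 v(0, 1): penult m7 not 3rd/6th

(2, 0, R4, (0, 1))
(3, 2, R4, (0, 1))
(4, 2, R4, (0, 1))
(6, 0, R8, (0, 1))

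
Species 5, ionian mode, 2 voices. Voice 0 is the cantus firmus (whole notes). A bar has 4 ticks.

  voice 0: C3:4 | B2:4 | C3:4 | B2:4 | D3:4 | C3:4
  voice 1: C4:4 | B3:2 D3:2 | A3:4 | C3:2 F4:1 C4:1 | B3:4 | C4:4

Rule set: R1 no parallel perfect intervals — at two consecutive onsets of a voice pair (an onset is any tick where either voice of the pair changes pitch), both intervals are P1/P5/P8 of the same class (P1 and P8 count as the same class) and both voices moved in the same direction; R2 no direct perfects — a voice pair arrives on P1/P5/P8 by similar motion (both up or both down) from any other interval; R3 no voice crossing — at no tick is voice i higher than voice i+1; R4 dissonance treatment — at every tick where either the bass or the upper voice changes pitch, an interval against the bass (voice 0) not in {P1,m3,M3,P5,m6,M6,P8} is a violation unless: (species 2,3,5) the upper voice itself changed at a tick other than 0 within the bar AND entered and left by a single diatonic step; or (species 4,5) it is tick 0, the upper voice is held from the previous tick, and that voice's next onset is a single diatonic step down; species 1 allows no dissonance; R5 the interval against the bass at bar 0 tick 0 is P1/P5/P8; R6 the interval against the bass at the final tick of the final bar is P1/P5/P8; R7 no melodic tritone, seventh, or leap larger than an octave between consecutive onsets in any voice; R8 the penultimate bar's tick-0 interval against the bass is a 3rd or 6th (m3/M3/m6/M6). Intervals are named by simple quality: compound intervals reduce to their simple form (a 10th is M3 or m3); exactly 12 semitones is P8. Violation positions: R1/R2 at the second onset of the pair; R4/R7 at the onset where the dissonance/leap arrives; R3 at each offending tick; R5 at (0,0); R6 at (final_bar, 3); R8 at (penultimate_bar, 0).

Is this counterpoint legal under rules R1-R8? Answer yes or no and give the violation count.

No (5 violations)

bar 0: v0=C3 v1=C4 (P8)
bar 1: v0=B2 v1=B3 (P8)
bar 2: v0=C3 v1=A3 (M6)
bar 3: v0=B2 v1=C3 (m2)
bar 4: v0=D3 v1=B3 (M6)
bar 5: v0=C3 v1=C4 (P8)
  R1 @ bar1.0: C3/C4 P8 -> B2/B3 P8 similar
  R4 @ bar3.0: B2/C3 m2 untreated
  R4 @ bar3.2: B2/F4 TT untreated
  R7 @ bar3.2: C3->F4 leap 17st
  R4 @ bar3.3: B2/C4 m2 untreated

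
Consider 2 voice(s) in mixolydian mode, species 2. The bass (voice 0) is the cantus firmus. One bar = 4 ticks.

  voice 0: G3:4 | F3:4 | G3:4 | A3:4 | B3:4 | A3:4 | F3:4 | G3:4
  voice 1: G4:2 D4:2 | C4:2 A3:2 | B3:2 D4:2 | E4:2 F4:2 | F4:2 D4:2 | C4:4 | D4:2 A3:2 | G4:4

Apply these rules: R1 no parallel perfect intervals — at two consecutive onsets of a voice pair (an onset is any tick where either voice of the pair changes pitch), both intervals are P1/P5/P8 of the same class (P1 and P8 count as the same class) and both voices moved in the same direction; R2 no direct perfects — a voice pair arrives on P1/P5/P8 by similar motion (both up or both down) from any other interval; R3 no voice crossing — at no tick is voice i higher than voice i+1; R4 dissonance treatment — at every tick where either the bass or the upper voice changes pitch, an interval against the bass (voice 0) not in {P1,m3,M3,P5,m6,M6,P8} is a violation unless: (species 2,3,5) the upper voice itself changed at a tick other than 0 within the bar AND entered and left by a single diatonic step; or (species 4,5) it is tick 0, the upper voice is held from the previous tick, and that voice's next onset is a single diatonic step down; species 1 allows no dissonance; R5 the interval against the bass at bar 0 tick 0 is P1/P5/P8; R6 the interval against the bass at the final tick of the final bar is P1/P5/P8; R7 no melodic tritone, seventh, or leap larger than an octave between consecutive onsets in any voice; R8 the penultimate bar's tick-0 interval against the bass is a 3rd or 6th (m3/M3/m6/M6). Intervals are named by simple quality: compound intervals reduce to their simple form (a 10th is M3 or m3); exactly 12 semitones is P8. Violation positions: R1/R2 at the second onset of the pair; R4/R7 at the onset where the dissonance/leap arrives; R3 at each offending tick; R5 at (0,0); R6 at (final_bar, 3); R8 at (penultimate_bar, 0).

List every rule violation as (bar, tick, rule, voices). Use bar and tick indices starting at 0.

bar 0: v0=G3 v1=G4 downbeat P8
bar 1: v0=F3 v1=C4 downbeat P5
bar 2: v0=G3 v1=B3 downbeat M3
bar 3: v0=A3 v1=E4 downbeat P5
bar 4: v0=B3 v1=F4 downbeat TT
bar 5: v0=A3 v1=C4 downbeat m3
bar 6: v0=F3 v1=D4 downbeat M6
bar 7: v0=G3 v1=G4 downbeat P8
  -> R1 @ bar 1 tick 0 v(0, 1): G3/D4 P5 -> F3/C4 P5 similar
  -> R1 @ bar 3 tick 0 v(0, 1): G3/D4 P5 -> A3/E4 P5 similar
  -> R4 @ bar 4 tick 0 v(0, 1): B3/F4 TT untreated
  -> R2 @ bar 7 tick 0 v(0, 1): F3/A3 M3 -> G3/G4 P8 similar
  -> R7 @ bar 7 tick 0 v(1,): A3->G4 leap 10st

(1, 0, R1, (0, 1))
(3, 0, R1, (0, 1))
(4, 0, R4, (0, 1))
(7, 0, R2, (0, 1))
(7, 0, R7, (1,))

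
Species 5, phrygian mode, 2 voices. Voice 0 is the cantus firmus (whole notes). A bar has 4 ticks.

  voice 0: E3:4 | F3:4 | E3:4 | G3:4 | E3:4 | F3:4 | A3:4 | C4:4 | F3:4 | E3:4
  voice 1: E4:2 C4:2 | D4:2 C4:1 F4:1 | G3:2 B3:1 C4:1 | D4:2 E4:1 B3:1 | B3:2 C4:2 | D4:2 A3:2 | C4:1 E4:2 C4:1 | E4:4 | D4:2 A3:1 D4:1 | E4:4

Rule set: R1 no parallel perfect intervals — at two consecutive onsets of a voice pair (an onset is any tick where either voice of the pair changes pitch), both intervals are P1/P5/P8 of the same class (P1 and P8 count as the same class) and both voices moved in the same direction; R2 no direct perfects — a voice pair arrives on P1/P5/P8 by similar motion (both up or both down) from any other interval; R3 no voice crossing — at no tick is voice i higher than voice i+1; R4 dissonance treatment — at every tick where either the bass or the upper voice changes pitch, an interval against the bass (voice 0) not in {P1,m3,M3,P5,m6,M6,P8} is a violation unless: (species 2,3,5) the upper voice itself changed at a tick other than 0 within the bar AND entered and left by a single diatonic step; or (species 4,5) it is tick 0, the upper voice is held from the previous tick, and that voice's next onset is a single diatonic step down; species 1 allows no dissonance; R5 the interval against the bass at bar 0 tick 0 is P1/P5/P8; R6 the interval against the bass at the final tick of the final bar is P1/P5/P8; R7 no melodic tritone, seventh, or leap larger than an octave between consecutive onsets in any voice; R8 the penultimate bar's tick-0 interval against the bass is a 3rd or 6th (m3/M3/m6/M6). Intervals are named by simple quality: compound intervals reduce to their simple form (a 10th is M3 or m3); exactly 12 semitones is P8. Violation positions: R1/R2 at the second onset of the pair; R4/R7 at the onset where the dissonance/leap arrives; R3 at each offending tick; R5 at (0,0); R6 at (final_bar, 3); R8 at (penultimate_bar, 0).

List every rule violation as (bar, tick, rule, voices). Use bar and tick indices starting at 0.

(2, 0, R7, (1,))
(3, 0, R2, (0, 1))

bar 0: v0=E3 v1=E4 downbeat P8
bar 1: v0=F3 v1=D4 downbeat M6
bar 2: v0=E3 v1=G3 downbeat m3
bar 3: v0=G3 v1=D4 downbeat P5
bar 4: v0=E3 v1=B3 downbeat P5
bar 5: v0=F3 v1=D4 downbeat M6
bar 6: v0=A3 v1=C4 downbeat m3
bar 7: v0=C4 v1=E4 downbeat M3
bar 8: v0=F3 v1=D4 downbeat M6
bar 9: v0=E3 v1=E4 downbeat P8
  -> R7 @ bar 2 tick 0 v(1,): F4->G3 leap 10st
  -> R2 @ bar 3 tick 0 v(0, 1): E3/C4 m6 -> G3/D4 P5 similar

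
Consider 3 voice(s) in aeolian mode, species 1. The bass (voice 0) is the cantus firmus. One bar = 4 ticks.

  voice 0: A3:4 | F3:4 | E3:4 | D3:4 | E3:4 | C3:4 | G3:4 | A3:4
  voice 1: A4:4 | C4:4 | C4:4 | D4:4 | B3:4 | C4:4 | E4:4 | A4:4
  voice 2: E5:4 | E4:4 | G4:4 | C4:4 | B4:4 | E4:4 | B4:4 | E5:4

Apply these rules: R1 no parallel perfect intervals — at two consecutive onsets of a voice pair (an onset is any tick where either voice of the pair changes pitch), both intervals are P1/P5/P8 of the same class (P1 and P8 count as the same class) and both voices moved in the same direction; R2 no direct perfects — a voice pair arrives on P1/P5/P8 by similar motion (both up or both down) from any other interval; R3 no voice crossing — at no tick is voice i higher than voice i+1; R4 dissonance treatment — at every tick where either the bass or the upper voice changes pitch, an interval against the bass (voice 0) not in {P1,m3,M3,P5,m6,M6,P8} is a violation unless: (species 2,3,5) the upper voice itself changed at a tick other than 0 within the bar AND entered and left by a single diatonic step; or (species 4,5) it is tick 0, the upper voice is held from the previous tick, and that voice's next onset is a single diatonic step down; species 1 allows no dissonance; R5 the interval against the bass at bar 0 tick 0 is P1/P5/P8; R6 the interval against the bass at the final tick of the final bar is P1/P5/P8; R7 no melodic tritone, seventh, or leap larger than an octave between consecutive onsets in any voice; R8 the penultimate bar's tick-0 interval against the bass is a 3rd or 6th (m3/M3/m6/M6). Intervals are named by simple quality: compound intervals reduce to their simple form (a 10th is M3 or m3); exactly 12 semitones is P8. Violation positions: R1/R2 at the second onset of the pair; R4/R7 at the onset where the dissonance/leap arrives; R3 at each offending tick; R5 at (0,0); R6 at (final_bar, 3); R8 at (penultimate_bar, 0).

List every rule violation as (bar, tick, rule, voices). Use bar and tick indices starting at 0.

bar 0: v0=A3 v1=A4 v2=E5 downbeat P5
bar 1: v0=F3 v1=C4 v2=E4 downbeat M7
bar 2: v0=E3 v1=C4 v2=G4 downbeat m3
bar 3: v0=D3 v1=D4 v2=C4 downbeat m7
bar 4: v0=E3 v1=B3 v2=B4 downbeat P5
bar 5: v0=C3 v1=C4 v2=E4 downbeat M3
bar 6: v0=G3 v1=E4 v2=B4 downbeat M3
bar 7: v0=A3 v1=A4 v2=E5 downbeat P5
  -> R2 @ bar 1 tick 0 v(0, 1): A3/A4 P8 -> F3/C4 P5 similar
  -> R4 @ bar 1 tick 0 v(0, 2): F3/E4 M7 untreated
  -> R3 @ bar 3 tick 0 v(1, 2): D4 above C4
  -> R4 @ bar 3 tick 0 v(0, 2): D3/C4 m7 untreated
  -> R3 @ bar 3 tick 1 v(1, 2): D4 above C4
  -> R3 @ bar 3 tick 2 v(1, 2): D4 above C4
  -> R3 @ bar 3 tick 3 v(1, 2): D4 above C4
  -> R2 @ bar 4 tick 0 v(0, 2): D3/C4 m7 -> E3/B4 P5 similar
  -> R7 @ bar 4 tick 0 v(2,): C4->B4 leap 11st
  -> R2 @ bar 6 tick 0 v(1, 2): C4/E4 M3 -> E4/B4 P5 similar
  -> R1 @ bar 7 tick 0 v(1, 2): E4/B4 P5 -> A4/E5 P5 similar
  -> R2 @ bar 7 tick 0 v(0, 1): G3/E4 M6 -> A3/A4 P8 similar
  -> R2 @ bar 7 tick 0 v(0, 2): G3/B4 M3 -> A3/E5 P5 similar

(1, 0, R2, (0, 1))
(1, 0, R4, (0, 2))
(3, 0, R3, (1, 2))
(3, 0, R4, (0, 2))
(3, 1, R3, (1, 2))
(3, 2, R3, (1, 2))
(3, 3, R3, (1, 2))
(4, 0, R2, (0, 2))
(4, 0, R7, (2,))
(6, 0, R2, (1, 2))
(7, 0, R1, (1, 2))
(7, 0, R2, (0, 1))
(7, 0, R2, (0, 2))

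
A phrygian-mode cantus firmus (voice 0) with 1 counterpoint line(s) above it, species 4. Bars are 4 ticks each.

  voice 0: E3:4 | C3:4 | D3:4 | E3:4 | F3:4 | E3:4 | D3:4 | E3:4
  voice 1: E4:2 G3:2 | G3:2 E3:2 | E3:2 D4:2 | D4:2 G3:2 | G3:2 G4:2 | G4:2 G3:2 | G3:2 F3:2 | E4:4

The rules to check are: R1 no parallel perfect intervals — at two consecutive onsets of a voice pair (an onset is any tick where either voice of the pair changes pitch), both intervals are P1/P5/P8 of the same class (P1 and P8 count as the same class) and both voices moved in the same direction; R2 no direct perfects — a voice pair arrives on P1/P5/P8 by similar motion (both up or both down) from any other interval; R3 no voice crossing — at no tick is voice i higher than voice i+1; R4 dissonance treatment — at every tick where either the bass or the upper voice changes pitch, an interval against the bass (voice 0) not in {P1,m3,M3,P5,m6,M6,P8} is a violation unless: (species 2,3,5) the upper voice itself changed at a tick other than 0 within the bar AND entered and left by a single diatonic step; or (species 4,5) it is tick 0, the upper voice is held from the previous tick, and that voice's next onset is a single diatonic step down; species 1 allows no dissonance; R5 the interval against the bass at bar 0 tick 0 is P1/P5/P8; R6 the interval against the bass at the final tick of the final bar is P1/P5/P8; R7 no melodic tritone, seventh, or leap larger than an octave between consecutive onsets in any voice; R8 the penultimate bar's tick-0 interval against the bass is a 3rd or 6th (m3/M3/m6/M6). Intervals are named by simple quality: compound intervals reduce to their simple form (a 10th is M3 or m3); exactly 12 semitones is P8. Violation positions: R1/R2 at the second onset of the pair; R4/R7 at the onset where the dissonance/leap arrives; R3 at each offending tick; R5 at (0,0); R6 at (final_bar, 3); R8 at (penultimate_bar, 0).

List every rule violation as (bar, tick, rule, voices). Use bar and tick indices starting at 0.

bar 0: v0=E3 v1=E4 downbeat P8
bar 1: v0=C3 v1=G3 downbeat P5
bar 2: v0=D3 v1=E3 downbeat M2
bar 3: v0=E3 v1=D4 downbeat m7
bar 4: v0=F3 v1=G3 downbeat M2
bar 5: v0=E3 v1=G4 downbeat m3
bar 6: v0=D3 v1=G3 downbeat P4
bar 7: v0=E3 v1=E4 downbeat P8
  -> R4 @ bar 2 tick 0 v(0, 1): D3/E3 M2 untreated
  -> R7 @ bar 2 tick 2 v(1,): E3->D4 leap 10st
  -> R4 @ bar 3 tick 0 v(0, 1): E3/D4 m7 untreated
  -> R4 @ bar 4 tick 0 v(0, 1): F3/G3 M2 untreated
  -> R4 @ bar 4 tick 2 v(0, 1): F3/G4 M2 untreated
  -> R8 @ bar 6 tick 0 v(0, 1): penult P4 not 3rd/6th
  -> R2 @ bar 7 tick 0 v(0, 1): D3/F3 m3 -> E3/E4 P8 similar
  -> R7 @ bar 7 tick 0 v(1,): F3->E4 leap 11st

(2, 0, R4, (0, 1))
(2, 2, R7, (1,))
(3, 0, R4, (0, 1))
(4, 0, R4, (0, 1))
(4, 2, R4, (0, 1))
(6, 0, R8, (0, 1))
(7, 0, R2, (0, 1))
(7, 0, R7, (1,))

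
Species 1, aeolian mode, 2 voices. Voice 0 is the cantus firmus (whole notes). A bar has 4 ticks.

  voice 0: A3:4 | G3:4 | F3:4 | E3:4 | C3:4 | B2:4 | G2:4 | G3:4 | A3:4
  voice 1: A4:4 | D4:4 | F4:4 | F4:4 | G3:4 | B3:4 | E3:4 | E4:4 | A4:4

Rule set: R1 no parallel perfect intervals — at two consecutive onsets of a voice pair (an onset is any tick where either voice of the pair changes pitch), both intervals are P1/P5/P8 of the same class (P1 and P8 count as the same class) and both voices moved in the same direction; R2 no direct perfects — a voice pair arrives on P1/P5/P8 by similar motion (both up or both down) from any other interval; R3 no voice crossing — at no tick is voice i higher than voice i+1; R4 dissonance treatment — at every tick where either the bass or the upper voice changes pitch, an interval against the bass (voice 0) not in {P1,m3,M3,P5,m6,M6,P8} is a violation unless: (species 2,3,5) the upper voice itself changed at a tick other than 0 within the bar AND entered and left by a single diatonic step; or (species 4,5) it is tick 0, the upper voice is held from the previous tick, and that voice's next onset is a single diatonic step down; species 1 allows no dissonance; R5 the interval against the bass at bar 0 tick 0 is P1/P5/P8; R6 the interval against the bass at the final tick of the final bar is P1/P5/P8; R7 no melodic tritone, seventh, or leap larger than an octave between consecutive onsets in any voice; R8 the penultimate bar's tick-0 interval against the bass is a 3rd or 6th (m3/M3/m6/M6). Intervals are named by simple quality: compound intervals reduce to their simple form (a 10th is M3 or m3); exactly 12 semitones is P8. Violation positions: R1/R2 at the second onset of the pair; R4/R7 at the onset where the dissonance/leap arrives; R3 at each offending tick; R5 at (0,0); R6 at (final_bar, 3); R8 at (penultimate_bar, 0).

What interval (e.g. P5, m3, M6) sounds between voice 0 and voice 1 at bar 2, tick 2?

P8

voice 0=F3 voice 1=F4 -> P8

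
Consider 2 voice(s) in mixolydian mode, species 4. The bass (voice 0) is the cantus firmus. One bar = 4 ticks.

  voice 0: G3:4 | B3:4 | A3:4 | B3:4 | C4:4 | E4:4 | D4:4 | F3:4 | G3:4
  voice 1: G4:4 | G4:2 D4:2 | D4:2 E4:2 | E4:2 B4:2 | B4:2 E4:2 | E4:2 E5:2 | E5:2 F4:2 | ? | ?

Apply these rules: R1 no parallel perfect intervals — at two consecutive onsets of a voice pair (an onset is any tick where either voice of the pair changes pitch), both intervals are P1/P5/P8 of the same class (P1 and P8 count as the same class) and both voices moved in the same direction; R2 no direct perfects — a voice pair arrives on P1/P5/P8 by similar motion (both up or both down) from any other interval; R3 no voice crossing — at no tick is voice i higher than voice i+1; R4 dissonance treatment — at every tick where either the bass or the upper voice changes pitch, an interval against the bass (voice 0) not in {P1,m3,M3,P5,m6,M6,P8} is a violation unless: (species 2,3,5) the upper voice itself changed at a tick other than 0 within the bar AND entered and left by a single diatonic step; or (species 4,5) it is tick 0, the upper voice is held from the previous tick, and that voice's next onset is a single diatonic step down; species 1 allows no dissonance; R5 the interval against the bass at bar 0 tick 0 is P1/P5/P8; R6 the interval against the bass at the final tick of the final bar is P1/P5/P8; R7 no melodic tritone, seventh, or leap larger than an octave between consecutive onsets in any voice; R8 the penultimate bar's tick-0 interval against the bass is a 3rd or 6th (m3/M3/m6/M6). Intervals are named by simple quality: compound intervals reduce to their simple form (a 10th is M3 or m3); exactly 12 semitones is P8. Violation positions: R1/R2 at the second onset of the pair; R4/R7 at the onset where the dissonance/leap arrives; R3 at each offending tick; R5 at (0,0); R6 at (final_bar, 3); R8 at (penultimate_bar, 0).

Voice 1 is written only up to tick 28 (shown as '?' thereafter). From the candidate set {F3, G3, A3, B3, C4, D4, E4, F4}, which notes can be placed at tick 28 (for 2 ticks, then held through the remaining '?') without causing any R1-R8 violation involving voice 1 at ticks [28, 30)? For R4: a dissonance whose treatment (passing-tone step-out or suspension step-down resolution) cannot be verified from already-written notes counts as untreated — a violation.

F3: violates R2,R8
G3: violates R4,R7,R8
A3: legal
B3: violates R4,R7,R8
C4: violates R2,R8
D4: legal
E4: violates R4,R8
F4: violates R8

{A3, D4}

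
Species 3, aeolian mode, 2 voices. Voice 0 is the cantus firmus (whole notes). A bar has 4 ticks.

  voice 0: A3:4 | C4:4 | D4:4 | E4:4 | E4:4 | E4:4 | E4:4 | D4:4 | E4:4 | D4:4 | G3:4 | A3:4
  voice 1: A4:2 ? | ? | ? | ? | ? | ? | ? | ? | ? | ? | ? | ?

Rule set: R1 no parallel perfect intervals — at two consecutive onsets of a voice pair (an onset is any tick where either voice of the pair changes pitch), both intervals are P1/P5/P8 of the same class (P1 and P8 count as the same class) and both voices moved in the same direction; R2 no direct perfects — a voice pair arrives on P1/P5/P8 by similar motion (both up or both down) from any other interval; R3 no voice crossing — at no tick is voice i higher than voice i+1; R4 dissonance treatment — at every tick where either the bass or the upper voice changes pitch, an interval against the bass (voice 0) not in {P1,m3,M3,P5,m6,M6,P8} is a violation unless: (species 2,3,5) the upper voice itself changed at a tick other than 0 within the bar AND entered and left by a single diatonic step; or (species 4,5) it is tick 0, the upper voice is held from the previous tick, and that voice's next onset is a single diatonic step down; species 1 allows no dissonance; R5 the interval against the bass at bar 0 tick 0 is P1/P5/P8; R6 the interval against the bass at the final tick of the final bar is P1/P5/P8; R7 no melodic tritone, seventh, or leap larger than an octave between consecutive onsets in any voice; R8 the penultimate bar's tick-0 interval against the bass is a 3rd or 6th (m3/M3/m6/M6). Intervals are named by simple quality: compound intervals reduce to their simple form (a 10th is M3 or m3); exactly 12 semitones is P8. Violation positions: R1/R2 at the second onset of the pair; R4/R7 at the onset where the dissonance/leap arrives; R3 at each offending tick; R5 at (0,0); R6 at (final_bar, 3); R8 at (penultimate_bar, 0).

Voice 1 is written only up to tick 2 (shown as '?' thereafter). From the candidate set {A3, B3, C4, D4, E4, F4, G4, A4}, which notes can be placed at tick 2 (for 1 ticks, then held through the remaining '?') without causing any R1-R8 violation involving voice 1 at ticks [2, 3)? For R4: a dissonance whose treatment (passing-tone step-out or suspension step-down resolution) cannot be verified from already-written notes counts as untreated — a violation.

{A3, A4, C4, E4, F4}

A3: legal
B3: violates R4,R7
C4: legal
D4: violates R4
E4: legal
F4: legal
G4: violates R4
A4: legal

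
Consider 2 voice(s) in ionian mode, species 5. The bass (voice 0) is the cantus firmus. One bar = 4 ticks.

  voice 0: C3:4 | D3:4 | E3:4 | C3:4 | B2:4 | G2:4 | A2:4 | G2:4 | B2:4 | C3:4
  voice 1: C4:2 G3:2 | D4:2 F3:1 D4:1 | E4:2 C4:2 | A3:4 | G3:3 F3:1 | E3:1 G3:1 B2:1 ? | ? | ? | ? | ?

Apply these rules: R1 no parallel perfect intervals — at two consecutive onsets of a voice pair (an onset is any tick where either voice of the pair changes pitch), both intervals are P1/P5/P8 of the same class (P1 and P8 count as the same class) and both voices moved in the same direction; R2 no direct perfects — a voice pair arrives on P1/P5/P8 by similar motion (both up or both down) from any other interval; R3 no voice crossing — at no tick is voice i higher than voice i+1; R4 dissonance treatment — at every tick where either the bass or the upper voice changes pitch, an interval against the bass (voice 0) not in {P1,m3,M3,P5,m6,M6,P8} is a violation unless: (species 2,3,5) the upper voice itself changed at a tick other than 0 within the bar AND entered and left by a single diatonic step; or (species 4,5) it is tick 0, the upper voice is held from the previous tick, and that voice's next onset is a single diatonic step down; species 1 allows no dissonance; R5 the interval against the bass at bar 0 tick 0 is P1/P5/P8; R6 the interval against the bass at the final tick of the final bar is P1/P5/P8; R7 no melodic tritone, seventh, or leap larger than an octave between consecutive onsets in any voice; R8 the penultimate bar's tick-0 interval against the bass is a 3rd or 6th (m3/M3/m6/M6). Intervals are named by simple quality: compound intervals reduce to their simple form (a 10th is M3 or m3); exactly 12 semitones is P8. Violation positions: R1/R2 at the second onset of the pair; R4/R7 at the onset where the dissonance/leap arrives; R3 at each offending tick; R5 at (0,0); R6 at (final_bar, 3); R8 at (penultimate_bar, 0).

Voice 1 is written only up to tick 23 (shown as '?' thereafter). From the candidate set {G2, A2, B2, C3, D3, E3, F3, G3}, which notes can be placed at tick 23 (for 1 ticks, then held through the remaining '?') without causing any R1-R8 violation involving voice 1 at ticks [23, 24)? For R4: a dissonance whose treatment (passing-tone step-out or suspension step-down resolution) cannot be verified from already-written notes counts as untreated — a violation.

{B2, D3, E3, G2, G3}

G2: legal
A2: violates R4
B2: legal
C3: violates R4
D3: legal
E3: legal
F3: violates R4,R7
G3: legal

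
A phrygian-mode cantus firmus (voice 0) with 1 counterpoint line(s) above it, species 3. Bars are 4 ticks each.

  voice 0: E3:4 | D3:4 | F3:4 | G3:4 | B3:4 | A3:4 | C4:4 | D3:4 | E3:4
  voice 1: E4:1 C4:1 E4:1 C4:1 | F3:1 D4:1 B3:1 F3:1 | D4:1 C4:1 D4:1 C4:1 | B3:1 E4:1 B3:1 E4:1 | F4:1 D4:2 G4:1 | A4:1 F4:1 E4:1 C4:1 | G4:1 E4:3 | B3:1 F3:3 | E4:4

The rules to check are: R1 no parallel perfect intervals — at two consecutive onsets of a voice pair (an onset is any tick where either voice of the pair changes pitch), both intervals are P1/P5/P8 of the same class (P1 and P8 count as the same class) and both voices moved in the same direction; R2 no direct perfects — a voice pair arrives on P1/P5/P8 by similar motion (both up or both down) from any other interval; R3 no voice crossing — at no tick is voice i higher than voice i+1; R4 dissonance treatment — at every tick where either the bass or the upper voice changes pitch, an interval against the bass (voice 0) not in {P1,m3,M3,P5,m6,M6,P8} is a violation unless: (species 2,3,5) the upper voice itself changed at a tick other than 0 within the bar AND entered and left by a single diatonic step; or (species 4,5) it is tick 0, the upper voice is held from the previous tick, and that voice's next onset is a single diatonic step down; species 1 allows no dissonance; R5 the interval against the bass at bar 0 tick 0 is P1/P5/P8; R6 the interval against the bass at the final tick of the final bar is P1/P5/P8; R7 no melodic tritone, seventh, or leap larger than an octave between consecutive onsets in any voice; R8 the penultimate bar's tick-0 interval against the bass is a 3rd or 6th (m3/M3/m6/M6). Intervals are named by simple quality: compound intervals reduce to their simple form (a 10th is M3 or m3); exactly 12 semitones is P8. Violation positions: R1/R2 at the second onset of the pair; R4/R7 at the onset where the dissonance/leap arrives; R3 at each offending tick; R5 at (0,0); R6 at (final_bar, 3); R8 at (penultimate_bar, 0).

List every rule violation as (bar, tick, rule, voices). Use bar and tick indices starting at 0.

bar 0: v0=E3 v1=E4 downbeat P8
bar 1: v0=D3 v1=F3 downbeat m3
bar 2: v0=F3 v1=D4 downbeat M6
bar 3: v0=G3 v1=B3 downbeat M3
bar 4: v0=B3 v1=F4 downbeat TT
bar 5: v0=A3 v1=A4 downbeat P8
bar 6: v0=C4 v1=G4 downbeat P5
bar 7: v0=D3 v1=B3 downbeat M6
bar 8: v0=E3 v1=E4 downbeat P8
  -> R7 @ bar 1 tick 3 v(1,): B3->F3 leap 6st
  -> R4 @ bar 4 tick 0 v(0, 1): B3/F4 TT untreated
  -> R2 @ bar 6 tick 0 v(0, 1): A3/C4 m3 -> C4/G4 P5 similar
  -> R7 @ bar 7 tick 0 v(0,): C4->D3 leap 10st
  -> R7 @ bar 7 tick 1 v(1,): B3->F3 leap 6st
  -> R2 @ bar 8 tick 0 v(0, 1): D3/F3 m3 -> E3/E4 P8 similar
  -> R7 @ bar 8 tick 0 v(1,): F3->E4 leap 11st

(1, 3, R7, (1,))
(4, 0, R4, (0, 1))
(6, 0, R2, (0, 1))
(7, 0, R7, (0,))
(7, 1, R7, (1,))
(8, 0, R2, (0, 1))
(8, 0, R7, (1,))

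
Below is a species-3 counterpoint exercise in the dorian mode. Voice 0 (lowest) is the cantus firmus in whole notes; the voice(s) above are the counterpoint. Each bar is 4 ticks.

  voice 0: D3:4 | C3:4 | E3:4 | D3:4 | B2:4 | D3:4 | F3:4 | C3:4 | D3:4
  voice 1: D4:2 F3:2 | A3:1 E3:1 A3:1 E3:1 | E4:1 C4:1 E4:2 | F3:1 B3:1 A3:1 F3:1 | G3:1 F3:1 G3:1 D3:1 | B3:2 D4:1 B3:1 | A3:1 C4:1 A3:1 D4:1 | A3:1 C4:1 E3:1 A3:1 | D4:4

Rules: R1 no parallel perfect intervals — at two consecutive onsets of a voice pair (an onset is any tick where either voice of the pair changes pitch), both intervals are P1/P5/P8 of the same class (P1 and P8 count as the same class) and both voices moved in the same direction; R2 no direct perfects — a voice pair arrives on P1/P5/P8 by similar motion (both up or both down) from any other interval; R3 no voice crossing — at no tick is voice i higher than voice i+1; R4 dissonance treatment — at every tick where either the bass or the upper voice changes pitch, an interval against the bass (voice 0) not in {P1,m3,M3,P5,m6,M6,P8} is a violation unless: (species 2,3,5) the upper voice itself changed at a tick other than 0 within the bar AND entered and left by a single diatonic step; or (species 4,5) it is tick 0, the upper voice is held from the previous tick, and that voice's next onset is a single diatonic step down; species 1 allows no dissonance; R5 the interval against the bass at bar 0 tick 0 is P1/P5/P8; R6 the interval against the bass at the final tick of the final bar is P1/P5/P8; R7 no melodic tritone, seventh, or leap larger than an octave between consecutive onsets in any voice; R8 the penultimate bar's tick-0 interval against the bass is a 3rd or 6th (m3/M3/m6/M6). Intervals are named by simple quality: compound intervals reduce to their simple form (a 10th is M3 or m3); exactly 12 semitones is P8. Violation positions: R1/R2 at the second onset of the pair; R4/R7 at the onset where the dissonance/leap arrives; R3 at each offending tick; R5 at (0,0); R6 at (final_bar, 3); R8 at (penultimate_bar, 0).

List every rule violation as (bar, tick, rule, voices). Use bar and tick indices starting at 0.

(2, 0, R2, (0, 1))
(3, 0, R7, (1,))
(3, 1, R7, (1,))
(8, 0, R2, (0, 1))

bar 0: v0=D3 v1=D4 downbeat P8
bar 1: v0=C3 v1=A3 downbeat M6
bar 2: v0=E3 v1=E4 downbeat P8
bar 3: v0=D3 v1=F3 downbeat m3
bar 4: v0=B2 v1=G3 downbeat m6
bar 5: v0=D3 v1=B3 downbeat M6
bar 6: v0=F3 v1=A3 downbeat M3
bar 7: v0=C3 v1=A3 downbeat M6
bar 8: v0=D3 v1=D4 downbeat P8
  -> R2 @ bar 2 tick 0 v(0, 1): C3/E3 M3 -> E3/E4 P8 similar
  -> R7 @ bar 3 tick 0 v(1,): E4->F3 leap 11st
  -> R7 @ bar 3 tick 1 v(1,): F3->B3 leap 6st
  -> R2 @ bar 8 tick 0 v(0, 1): C3/A3 M6 -> D3/D4 P8 similar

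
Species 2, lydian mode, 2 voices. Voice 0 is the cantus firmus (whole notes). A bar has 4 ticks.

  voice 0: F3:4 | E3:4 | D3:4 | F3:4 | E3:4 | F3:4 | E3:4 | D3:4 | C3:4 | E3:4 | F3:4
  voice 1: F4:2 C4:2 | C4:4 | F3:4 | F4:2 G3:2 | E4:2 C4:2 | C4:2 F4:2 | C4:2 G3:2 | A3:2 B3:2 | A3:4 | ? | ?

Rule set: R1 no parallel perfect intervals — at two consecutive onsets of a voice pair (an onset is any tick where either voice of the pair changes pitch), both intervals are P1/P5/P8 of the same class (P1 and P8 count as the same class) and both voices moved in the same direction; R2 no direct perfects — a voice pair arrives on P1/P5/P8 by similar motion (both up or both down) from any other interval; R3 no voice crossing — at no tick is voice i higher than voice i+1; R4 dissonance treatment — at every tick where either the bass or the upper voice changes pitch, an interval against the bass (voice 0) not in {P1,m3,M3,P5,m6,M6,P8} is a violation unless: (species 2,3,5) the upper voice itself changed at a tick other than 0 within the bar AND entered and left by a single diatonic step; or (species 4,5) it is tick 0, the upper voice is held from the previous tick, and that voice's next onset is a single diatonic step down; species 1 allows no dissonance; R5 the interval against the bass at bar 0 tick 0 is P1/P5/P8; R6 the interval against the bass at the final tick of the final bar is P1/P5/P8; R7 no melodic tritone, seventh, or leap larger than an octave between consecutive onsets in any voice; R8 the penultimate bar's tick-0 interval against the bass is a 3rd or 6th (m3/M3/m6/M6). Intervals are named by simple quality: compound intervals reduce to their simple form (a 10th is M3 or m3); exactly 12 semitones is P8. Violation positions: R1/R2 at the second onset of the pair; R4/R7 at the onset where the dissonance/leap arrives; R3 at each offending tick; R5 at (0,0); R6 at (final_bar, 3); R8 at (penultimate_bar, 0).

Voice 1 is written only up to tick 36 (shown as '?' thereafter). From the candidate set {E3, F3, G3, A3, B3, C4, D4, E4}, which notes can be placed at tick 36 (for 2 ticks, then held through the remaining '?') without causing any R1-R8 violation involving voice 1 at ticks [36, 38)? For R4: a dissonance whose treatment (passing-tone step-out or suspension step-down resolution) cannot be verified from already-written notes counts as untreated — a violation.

E3: violates R8
F3: violates R4,R8
G3: legal
A3: violates R4,R8
B3: violates R2,R8
C4: legal
D4: violates R4,R8
E4: violates R2,R8

{C4, G3}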